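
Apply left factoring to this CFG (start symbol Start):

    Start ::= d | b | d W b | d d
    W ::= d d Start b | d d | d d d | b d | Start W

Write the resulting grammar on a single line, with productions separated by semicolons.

Start has alternatives sharing prefix 'd': factor to Start → d Start1 with Start1 → ε | W b | d.
W has alternatives sharing prefix 'd d': factor to W → d d W1 with W1 → Start b | ε | d.

Start ::= b | d Start1; W ::= b d | Start W | d d W1; Start1 ::= ε | W b | d; W1 ::= Start b | ε | d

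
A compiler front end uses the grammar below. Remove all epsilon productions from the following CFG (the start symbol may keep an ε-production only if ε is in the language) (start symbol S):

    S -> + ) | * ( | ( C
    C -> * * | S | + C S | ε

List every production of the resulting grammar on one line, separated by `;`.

Nullable set = {C}.
ε ∉ L(G), so no ε-production is kept.
For each production, add variants omitting each subset of nullable occurrences: S → ( C gives ( C | (. C → + C S gives + C S | + S.

S -> + ) | * ( | ( C | (; C -> * * | S | + C S | + S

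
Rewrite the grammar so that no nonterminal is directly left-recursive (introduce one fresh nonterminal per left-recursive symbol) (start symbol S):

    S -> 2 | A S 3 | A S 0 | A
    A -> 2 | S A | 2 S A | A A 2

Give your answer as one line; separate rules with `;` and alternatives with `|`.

S -> 2 | A S 3 | A S 0 | A; A -> 2 A' | S A A' | 2 S A A'; A' -> A 2 A' | ε

Directly left-recursive nonterminal: A.
For A: α = {A 2}, β = {2, S A, 2 S A}. Rewrite as A → β A' and A' → α A' | ε.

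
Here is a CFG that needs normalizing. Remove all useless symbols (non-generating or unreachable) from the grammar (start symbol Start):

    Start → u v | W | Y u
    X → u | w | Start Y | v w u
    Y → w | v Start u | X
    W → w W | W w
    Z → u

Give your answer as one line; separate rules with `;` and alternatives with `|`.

Start → u v | Y u; X → u | w | Start Y | v w u; Y → w | v Start u | X

Generating nonterminals: {Start, X, Y, Z}.
Reachable from Start after that: {Start, X, Y}.
Removed useless symbols: {W, Z} and every production mentioning them.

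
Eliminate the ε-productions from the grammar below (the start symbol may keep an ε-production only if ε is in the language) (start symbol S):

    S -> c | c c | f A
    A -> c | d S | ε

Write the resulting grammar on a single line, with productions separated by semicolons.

Nullable nonterminals: {A}.
ε ∉ L(G), so no ε-production is kept.
Expand every rule over subsets of its nullable positions: S → f A gives f A | f.

S -> c | c c | f A | f; A -> c | d S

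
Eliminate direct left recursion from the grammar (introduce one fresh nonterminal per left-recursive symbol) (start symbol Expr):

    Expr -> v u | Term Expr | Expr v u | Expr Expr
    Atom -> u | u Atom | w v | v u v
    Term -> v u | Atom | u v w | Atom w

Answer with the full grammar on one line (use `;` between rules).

Directly left-recursive nonterminal: Expr.
For Expr: α = {v u, Expr}, β = {v u, Term Expr}. Rewrite as Expr → β Expr1 and Expr1 → α Expr1 | ε.

Expr -> v u Expr1 | Term Expr Expr1; Atom -> u | u Atom | w v | v u v; Term -> v u | Atom | u v w | Atom w; Expr1 -> v u Expr1 | Expr Expr1 | ε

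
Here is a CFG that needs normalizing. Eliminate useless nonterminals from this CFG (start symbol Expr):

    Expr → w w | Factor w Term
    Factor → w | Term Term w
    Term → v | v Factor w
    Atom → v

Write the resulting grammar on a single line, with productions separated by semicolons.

Generating nonterminals: {Atom, Expr, Factor, Term}.
Reachable from Expr after that: {Expr, Factor, Term}.
Removed useless symbols: {Atom} and every production mentioning them.

Expr → w w | Factor w Term; Factor → w | Term Term w; Term → v | v Factor w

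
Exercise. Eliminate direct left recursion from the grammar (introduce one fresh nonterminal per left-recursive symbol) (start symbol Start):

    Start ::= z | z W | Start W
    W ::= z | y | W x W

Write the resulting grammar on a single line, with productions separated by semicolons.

Start ::= z Start1 | z W Start1; W ::= z W1 | y W1; Start1 ::= W Start1 | eps; W1 ::= x W W1 | eps

Left recursion appears on Start, W.
For Start: α = {W}, β = {z, z W}. Rewrite as Start → β Start1 and Start1 → α Start1 | ε.
For W: α = {x W}, β = {z, y}. Rewrite as W → β W1 and W1 → α W1 | ε.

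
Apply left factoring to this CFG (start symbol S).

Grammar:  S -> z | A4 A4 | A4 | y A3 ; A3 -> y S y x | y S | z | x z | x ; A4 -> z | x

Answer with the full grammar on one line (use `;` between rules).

S -> z | y A3 | A4 S'; A3 -> z | y S A3' | x A3''; A4 -> z | x; S' -> A4 | ε; A3' -> y x | ε; A3'' -> z | ε

S has alternatives sharing prefix 'A4': factor to S → A4 S' with S' → A4 | ε.
A3 has alternatives sharing prefix 'y S': factor to A3 → y S A3' with A3' → y x | ε.
A3 has alternatives sharing prefix 'x': factor to A3 → x A3'' with A3'' → z | ε.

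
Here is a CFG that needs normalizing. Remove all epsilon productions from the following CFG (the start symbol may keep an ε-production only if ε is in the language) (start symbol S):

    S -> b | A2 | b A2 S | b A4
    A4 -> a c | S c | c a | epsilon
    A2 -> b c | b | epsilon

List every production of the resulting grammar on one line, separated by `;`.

Nullable nonterminals: {A2, A4, S}.
ε ∈ L(G) since S is nullable, so keep S → ε.
Add the nullable-subset variants: S → b A2 S gives b A2 S | b A2 | b S. A4 → S c gives S c | c.

S -> b | A2 | b A2 S | b A2 | b S | b A4 | epsilon; A4 -> a c | S c | c | c a; A2 -> b c | b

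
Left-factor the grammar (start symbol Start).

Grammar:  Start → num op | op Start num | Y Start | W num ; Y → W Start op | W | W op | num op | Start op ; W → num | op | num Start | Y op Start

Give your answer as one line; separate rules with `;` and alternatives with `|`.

Start → num op | op Start num | Y Start | W num; Y → num op | Start op | W Y1; W → op | Y op Start | num W1; Y1 → Start op | ε | op; W1 → ε | Start

Y has alternatives sharing prefix 'W': factor to Y → W Y1 with Y1 → Start op | ε | op.
W has alternatives sharing prefix 'num': factor to W → num W1 with W1 → ε | Start.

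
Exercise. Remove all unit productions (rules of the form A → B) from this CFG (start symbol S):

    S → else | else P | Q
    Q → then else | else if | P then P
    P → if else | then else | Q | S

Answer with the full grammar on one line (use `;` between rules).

Unit pairs: P ⇒* {Q, S}; S ⇒* {Q}.
Replace each nonterminal's rules with the union of the non-unit rules of every nonterminal it unit-derives.

S → else | else P | then else | else if | P then P; Q → then else | else if | P then P; P → else | else P | if else | then else | else if | P then P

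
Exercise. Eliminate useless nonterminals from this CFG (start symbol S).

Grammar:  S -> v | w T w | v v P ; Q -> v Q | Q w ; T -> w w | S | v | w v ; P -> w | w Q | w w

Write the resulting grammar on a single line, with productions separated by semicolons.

Generating nonterminals: {P, S, T}.
Reachable from S after that: {P, S, T}.
Removed useless symbols: {Q} and every production mentioning them.

S -> v | w T w | v v P; T -> w w | S | v | w v; P -> w | w w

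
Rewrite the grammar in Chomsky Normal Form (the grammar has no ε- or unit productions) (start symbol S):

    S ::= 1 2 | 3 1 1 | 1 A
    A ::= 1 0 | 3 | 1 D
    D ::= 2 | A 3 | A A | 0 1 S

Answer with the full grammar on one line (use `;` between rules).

S ::= X1 X2 | X3 Y1 | X1 A; A ::= X1 X4 | 3 | X1 D; D ::= 2 | A X3 | A A | X4 Y2; X1 ::= 1; X2 ::= 2; X3 ::= 3; X4 ::= 0; Y1 ::= X1 X1; Y2 ::= X1 S

Introduce a nonterminal for each terminal appearing in a rule of length ≥ 2: X1 → 1, X2 → 2, X3 → 3, X4 → 0.
Binarize each right-hand side of length ≥ 3 by chaining fresh nonterminals (Y1, Y2, …): affected rules were S → X3 X1 X1; D → X4 X1 S.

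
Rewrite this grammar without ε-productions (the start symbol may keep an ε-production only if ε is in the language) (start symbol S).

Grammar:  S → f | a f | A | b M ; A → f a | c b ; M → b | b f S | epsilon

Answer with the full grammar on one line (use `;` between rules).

S → f | a f | A | b M | b; A → f a | c b; M → b | b f S

The nullable symbols are {M}.
ε ∉ L(G), so no ε-production is kept.
Add the nullable-subset variants: S → b M gives b M | b.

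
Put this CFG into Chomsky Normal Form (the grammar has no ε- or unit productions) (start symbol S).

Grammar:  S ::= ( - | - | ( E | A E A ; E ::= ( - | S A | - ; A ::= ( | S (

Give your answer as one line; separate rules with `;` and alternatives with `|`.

S ::= X1 X2 | - | X1 E | A Y1; E ::= X1 X2 | S A | -; A ::= ( | S X1; X1 ::= (; X2 ::= -; Y1 ::= E A

Introduce a nonterminal for each terminal appearing in a rule of length ≥ 2: X1 → (, X2 → -.
Binarize each right-hand side of length ≥ 3 by chaining fresh nonterminals (Y1, Y2, …): affected rules were S → A E A.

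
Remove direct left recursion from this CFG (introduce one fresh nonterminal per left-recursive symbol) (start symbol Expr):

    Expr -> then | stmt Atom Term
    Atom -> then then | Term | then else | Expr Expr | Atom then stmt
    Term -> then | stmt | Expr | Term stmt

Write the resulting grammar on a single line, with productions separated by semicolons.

Left recursion appears on Atom, Term.
For Atom: α = {then stmt}, β = {then then, Term, then else, Expr Expr}. Rewrite as Atom → β Atom1 and Atom1 → α Atom1 | ε.
For Term: α = {stmt}, β = {then, stmt, Expr}. Rewrite as Term → β Term1 and Term1 → α Term1 | ε.

Expr -> then | stmt Atom Term; Atom -> then then Atom1 | Term Atom1 | then else Atom1 | Expr Expr Atom1; Term -> then Term1 | stmt Term1 | Expr Term1; Atom1 -> then stmt Atom1 | ε; Term1 -> stmt Term1 | ε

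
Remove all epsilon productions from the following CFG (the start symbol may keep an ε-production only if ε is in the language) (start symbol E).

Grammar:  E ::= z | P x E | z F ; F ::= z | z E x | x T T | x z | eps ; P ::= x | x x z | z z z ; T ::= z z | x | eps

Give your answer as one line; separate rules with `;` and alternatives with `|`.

E ::= z | P x E | z F; F ::= z | z E x | x T T | x T | x | x z; P ::= x | x x z | z z z; T ::= z z | x

Nullable nonterminals: {F, T}.
ε ∉ L(G), so no ε-production is kept.
Expand every rule over subsets of its nullable positions: F → x T T gives x T T | x T | x.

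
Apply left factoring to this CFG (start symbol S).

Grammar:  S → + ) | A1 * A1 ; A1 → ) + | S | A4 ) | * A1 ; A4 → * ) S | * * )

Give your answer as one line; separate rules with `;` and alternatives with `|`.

S → + ) | A1 * A1; A1 → ) + | S | A4 ) | * A1; A4 → * A4'; A4' → ) S | * )

A4 has alternatives sharing prefix '*': factor to A4 → * A4' with A4' → ) S | * ).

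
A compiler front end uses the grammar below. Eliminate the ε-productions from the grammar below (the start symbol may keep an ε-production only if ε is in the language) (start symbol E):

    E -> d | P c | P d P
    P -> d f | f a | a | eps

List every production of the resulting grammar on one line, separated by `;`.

The nullable symbols are {P}.
ε ∉ L(G), so no ε-production is kept.
For each production, add variants omitting each subset of nullable occurrences: E → P c gives P c | c. E → P d P gives P d P | P d | d P.

E -> d | P c | c | P d P | P d | d P; P -> d f | f a | a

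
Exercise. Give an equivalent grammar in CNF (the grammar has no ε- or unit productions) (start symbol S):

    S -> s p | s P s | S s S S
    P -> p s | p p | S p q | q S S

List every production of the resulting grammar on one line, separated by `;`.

S -> X1 X2 | X1 Y1 | S Y2; P -> X2 X1 | X2 X2 | S Y4 | X3 Y5; X1 -> s; X2 -> p; X3 -> q; Y1 -> P X1; Y2 -> X1 Y3; Y3 -> S S; Y4 -> X2 X3; Y5 -> S S

Introduce a nonterminal for each terminal appearing in a rule of length ≥ 2: X1 → s, X2 → p, X3 → q.
Binarize each right-hand side of length ≥ 3 by chaining fresh nonterminals (Y1, Y2, …): affected rules were S → X1 P X1; S → S X1 S S; P → S X2 X3; P → X3 S S.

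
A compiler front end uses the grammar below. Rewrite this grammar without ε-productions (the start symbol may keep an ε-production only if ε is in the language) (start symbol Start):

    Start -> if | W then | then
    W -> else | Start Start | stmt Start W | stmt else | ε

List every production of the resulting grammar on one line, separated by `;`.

Start -> if | W then | then; W -> else | Start Start | stmt Start W | stmt Start | stmt else

Nullable nonterminals: {W}.
ε ∉ L(G), so no ε-production is kept.
Expand every rule over subsets of its nullable positions: Start → W then gives W then | then. W → stmt Start W gives stmt Start W | stmt Start.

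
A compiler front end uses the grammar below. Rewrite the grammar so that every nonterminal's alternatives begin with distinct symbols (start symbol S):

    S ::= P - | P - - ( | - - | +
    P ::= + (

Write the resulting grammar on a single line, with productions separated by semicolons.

S ::= - - | + | P - S'; P ::= + (; S' ::= ε | - (

S has alternatives sharing prefix 'P -': factor to S → P - S' with S' → ε | - (.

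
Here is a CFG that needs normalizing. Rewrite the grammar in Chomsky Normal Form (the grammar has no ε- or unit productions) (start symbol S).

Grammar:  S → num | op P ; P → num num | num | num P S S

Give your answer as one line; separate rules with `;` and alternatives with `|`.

Introduce a nonterminal for each terminal appearing in a rule of length ≥ 2: X1 → op, X2 → num.
Binarize each right-hand side of length ≥ 3 by chaining fresh nonterminals (Y1, Y2, …): affected rules were P → X2 P S S.

S → num | X1 P; P → X2 X2 | num | X2 Y1; X1 → op; X2 → num; Y1 → P Y2; Y2 → S S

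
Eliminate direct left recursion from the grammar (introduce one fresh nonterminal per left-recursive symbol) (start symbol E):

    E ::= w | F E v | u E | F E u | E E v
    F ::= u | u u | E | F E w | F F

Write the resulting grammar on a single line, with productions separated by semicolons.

E ::= w E' | F E v E' | u E E' | F E u E'; F ::= u F' | u u F' | E F'; E' ::= E v E' | ε; F' ::= E w F' | F F' | ε

Left recursion appears on E, F.
For E: α = {E v}, β = {w, F E v, u E, F E u}. Rewrite as E → β E' and E' → α E' | ε.
For F: α = {E w, F}, β = {u, u u, E}. Rewrite as F → β F' and F' → α F' | ε.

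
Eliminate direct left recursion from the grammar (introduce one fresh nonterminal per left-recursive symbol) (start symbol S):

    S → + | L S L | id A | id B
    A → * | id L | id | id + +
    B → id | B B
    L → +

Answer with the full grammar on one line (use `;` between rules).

S → + | L S L | id A | id B; A → * | id L | id | id + +; B → id B'; L → +; B' → B B' | ε

Left recursion appears on B.
For B: α = {B}, β = {id}. Rewrite as B → β B' and B' → α B' | ε.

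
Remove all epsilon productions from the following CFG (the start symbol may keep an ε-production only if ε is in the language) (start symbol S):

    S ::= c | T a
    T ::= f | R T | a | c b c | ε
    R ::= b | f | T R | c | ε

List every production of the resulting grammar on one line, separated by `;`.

S ::= c | T a | a; T ::= f | R T | R | a | c b c; R ::= b | f | T R | T | c

The nullable symbols are {R, T}.
ε ∉ L(G), so no ε-production is kept.
For each production, add variants omitting each subset of nullable occurrences: S → T a gives T a | a. T → R T gives R T | R. R → T R gives T R | T.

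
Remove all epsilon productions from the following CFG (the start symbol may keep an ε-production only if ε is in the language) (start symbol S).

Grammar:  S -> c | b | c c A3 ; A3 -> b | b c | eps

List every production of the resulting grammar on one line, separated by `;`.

S -> c | b | c c A3 | c c; A3 -> b | b c

Nullable nonterminals: {A3}.
ε ∉ L(G), so no ε-production is kept.
Expand every rule over subsets of its nullable positions: S → c c A3 gives c c A3 | c c.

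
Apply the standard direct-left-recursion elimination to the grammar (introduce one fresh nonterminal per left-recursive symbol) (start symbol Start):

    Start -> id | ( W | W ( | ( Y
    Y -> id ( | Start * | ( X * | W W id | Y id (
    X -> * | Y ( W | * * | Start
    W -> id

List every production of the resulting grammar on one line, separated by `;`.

Start -> id | ( W | W ( | ( Y; Y -> id ( Y1 | Start * Y1 | ( X * Y1 | W W id Y1; X -> * | Y ( W | * * | Start; W -> id; Y1 -> id ( Y1 | ε

Y is directly left-recursive.
For Y: α = {id (}, β = {id (, Start *, ( X *, W W id}. Rewrite as Y → β Y1 and Y1 → α Y1 | ε.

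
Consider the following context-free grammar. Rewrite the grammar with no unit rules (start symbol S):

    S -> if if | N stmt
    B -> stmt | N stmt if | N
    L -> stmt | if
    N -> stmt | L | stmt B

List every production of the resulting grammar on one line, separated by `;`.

Unit pairs: B ⇒* {L, N}; N ⇒* {L}.
For each unit pair (A, B), copy every non-unit production of B to A, then drop all unit productions.

S -> if if | N stmt; B -> stmt | if | N stmt if | stmt B; L -> stmt | if; N -> stmt | if | stmt B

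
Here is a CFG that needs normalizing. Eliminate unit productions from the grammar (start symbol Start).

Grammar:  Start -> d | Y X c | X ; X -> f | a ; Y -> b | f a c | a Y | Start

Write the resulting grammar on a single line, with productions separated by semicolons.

Unit pairs: Start ⇒* {X}; Y ⇒* {Start, X}.
For every A with A ⇒* B via unit rules, add B's non-unit alternatives to A; then delete every rule of the form X → Y.

Start -> d | Y X c | f | a; X -> f | a; Y -> d | Y X c | f | a | b | f a c | a Y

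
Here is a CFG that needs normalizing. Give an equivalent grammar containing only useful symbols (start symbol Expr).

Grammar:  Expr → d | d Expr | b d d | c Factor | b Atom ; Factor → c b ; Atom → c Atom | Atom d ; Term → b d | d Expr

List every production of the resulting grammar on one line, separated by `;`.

Expr → d | d Expr | b d d | c Factor; Factor → c b

Generating nonterminals: {Expr, Factor, Term}.
Reachable from Expr after that: {Expr, Factor}.
Removed useless symbols: {Atom, Term} and every production mentioning them.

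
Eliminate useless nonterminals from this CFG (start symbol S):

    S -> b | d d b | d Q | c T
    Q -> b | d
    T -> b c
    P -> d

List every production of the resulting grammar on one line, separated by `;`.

S -> b | d d b | d Q | c T; Q -> b | d; T -> b c

Generating nonterminals: {P, Q, S, T}.
Reachable from S after that: {Q, S, T}.
Removed useless symbols: {P} and every production mentioning them.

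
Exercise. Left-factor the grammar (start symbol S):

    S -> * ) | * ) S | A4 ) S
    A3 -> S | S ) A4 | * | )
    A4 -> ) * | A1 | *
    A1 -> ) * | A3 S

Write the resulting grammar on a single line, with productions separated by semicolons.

S -> A4 ) S | * ) S'; A3 -> * | ) | S A3'; A4 -> ) * | A1 | *; A1 -> ) * | A3 S; S' -> ε | S; A3' -> ε | ) A4

S has alternatives sharing prefix '* )': factor to S → * ) S' with S' → ε | S.
A3 has alternatives sharing prefix 'S': factor to A3 → S A3' with A3' → ε | ) A4.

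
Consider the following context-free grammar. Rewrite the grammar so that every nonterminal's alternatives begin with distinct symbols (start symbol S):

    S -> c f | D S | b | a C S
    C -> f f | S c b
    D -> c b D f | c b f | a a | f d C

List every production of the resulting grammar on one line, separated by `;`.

S -> c f | D S | b | a C S; C -> f f | S c b; D -> a a | f d C | c b D'; D' -> D f | f

D has alternatives sharing prefix 'c b': factor to D → c b D' with D' → D f | f.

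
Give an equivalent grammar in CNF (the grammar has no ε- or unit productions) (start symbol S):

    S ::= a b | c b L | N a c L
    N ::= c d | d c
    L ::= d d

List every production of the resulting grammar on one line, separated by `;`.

S ::= X1 X2 | X3 Y1 | N Y2; N ::= X3 X4 | X4 X3; L ::= X4 X4; X1 ::= a; X2 ::= b; X3 ::= c; X4 ::= d; Y1 ::= X2 L; Y2 ::= X1 Y3; Y3 ::= X3 L

Introduce a nonterminal for each terminal appearing in a rule of length ≥ 2: X1 → a, X2 → b, X3 → c, X4 → d.
Binarize each right-hand side of length ≥ 3 by chaining fresh nonterminals (Y1, Y2, …): affected rules were S → X3 X2 L; S → N X1 X3 L.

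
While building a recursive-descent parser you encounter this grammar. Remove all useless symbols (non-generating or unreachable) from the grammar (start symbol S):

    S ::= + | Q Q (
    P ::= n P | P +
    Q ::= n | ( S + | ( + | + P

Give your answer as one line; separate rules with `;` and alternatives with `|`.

Generating nonterminals: {Q, S}.
Reachable from S after that: {Q, S}.
Removed useless symbols: {P} and every production mentioning them.

S ::= + | Q Q (; Q ::= n | ( S + | ( +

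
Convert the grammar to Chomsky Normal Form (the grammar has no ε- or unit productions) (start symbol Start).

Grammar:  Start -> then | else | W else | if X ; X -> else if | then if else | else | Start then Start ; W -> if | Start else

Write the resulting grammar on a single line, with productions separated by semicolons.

Start -> then | else | W X1 | X2 X; X -> X1 X2 | X3 Y1 | else | Start Y2; W -> if | Start X1; X1 -> else; X2 -> if; X3 -> then; Y1 -> X2 X1; Y2 -> X3 Start

Introduce a nonterminal for each terminal appearing in a rule of length ≥ 2: X1 → else, X2 → if, X3 → then.
Binarize each right-hand side of length ≥ 3 by chaining fresh nonterminals (Y1, Y2, …): affected rules were X → X3 X2 X1; X → Start X3 Start.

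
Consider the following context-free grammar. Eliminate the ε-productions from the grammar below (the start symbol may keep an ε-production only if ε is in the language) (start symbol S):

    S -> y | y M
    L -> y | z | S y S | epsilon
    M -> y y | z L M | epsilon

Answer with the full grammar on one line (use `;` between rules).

Nullable set = {L, M}.
ε ∉ L(G), so no ε-production is kept.
Expand every rule over subsets of its nullable positions: M → z L M gives z L M | z L | z M | z.

S -> y | y M; L -> y | z | S y S; M -> y y | z L M | z L | z M | z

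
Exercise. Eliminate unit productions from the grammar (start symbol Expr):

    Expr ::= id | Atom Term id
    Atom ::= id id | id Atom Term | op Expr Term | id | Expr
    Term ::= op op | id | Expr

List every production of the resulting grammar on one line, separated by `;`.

Expr ::= id | Atom Term id; Atom ::= id id | id Atom Term | op Expr Term | id | Atom Term id; Term ::= op op | id | Atom Term id

Unit pairs: Atom ⇒* {Expr}; Term ⇒* {Expr}.
For every A with A ⇒* B via unit rules, add B's non-unit alternatives to A; then delete every rule of the form X → Y.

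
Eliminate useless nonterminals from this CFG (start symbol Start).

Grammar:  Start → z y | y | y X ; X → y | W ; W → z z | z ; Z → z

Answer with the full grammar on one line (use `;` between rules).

Start → z y | y | y X; X → y | W; W → z z | z

Generating nonterminals: {Start, W, X, Z}.
Reachable from Start after that: {Start, W, X}.
Removed useless symbols: {Z} and every production mentioning them.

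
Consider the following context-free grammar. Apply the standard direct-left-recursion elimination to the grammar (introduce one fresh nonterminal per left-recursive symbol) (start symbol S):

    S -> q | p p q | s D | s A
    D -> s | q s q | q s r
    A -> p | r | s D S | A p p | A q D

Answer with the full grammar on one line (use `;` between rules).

S -> q | p p q | s D | s A; D -> s | q s q | q s r; A -> p A' | r A' | s D S A'; A' -> p p A' | q D A' | ε

Directly left-recursive nonterminal: A.
For A: α = {p p, q D}, β = {p, r, s D S}. Rewrite as A → β A' and A' → α A' | ε.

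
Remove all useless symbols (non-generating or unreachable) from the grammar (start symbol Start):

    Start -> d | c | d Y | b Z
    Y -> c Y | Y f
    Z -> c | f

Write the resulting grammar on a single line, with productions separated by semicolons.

Start -> d | c | b Z; Z -> c | f

Generating nonterminals: {Start, Z}.
Reachable from Start after that: {Start, Z}.
Removed useless symbols: {Y} and every production mentioning them.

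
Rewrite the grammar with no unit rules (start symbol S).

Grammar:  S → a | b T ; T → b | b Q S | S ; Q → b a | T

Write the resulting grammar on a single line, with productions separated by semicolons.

Unit pairs: Q ⇒* {S, T}; T ⇒* {S}.
For every A with A ⇒* B via unit rules, add B's non-unit alternatives to A; then delete every rule of the form X → Y.

S → a | b T; T → a | b T | b | b Q S; Q → a | b T | b a | b | b Q S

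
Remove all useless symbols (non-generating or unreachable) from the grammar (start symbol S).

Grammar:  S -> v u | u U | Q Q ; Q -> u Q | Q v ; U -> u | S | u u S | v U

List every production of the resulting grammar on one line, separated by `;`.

Generating nonterminals: {S, U}.
Reachable from S after that: {S, U}.
Removed useless symbols: {Q} and every production mentioning them.

S -> v u | u U; U -> u | S | u u S | v U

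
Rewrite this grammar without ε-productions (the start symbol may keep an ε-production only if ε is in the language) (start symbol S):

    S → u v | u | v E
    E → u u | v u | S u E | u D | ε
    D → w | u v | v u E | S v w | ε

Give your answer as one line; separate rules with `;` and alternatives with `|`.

S → u v | u | v E | v; E → u u | v u | S u E | S u | u D | u; D → w | u v | v u E | v u | S v w

Nullable nonterminals: {D, E}.
ε ∉ L(G), so no ε-production is kept.
Add the nullable-subset variants: S → v E gives v E | v. E → S u E gives S u E | S u. E → u D gives u D | u. D → v u E gives v u E | v u.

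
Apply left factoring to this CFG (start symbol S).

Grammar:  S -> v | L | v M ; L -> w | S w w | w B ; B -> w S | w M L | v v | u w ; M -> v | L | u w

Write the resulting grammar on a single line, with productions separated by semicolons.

S -> L | v S'; L -> S w w | w L'; B -> v v | u w | w B'; M -> v | L | u w; S' -> eps | M; L' -> eps | B; B' -> S | M L

S has alternatives sharing prefix 'v': factor to S → v S' with S' → ε | M.
L has alternatives sharing prefix 'w': factor to L → w L' with L' → ε | B.
B has alternatives sharing prefix 'w': factor to B → w B' with B' → S | M L.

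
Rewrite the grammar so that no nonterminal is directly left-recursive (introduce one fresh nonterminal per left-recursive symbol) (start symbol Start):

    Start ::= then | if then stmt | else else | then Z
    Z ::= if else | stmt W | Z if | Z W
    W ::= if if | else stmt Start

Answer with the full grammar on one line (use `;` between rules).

Start ::= then | if then stmt | else else | then Z; Z ::= if else Z1 | stmt W Z1; W ::= if if | else stmt Start; Z1 ::= if Z1 | W Z1 | ε

Z is directly left-recursive.
For Z: α = {if, W}, β = {if else, stmt W}. Rewrite as Z → β Z1 and Z1 → α Z1 | ε.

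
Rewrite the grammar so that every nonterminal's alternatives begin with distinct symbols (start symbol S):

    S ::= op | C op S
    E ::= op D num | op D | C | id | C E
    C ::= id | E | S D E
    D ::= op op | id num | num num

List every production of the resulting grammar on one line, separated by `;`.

E has alternatives sharing prefix 'op D': factor to E → op D E' with E' → num | ε.
E has alternatives sharing prefix 'C': factor to E → C E'' with E'' → ε | E.

S ::= op | C op S; E ::= id | op D E' | C E''; C ::= id | E | S D E; D ::= op op | id num | num num; E' ::= num | eps; E'' ::= eps | E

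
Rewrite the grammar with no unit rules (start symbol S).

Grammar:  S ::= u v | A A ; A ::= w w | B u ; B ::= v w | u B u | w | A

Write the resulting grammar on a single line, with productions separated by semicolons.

S ::= u v | A A; A ::= w w | B u; B ::= v w | u B u | w | w w | B u

Unit pairs: B ⇒* {A}.
For each unit pair (A, B), copy every non-unit production of B to A, then drop all unit productions.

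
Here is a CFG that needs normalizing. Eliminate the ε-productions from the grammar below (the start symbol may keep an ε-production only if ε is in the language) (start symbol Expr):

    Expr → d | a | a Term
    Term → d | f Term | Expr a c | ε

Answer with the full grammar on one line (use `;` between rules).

Nullable set = {Term}.
ε ∉ L(G), so no ε-production is kept.
For each production, add variants omitting each subset of nullable occurrences: Term → f Term gives f Term | f.

Expr → d | a | a Term; Term → d | f Term | f | Expr a c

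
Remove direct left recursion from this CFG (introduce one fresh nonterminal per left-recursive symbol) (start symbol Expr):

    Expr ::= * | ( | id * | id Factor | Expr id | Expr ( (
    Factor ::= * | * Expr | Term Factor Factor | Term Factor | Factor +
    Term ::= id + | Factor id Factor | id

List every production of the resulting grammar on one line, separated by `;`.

Expr, Factor are directly left-recursive.
For Expr: α = {id, ( (}, β = {*, (, id *, id Factor}. Rewrite as Expr → β Expr1 and Expr1 → α Expr1 | ε.
For Factor: α = {+}, β = {*, * Expr, Term Factor Factor, Term Factor}. Rewrite as Factor → β Factor1 and Factor1 → α Factor1 | ε.

Expr ::= * Expr1 | ( Expr1 | id * Expr1 | id Factor Expr1; Factor ::= * Factor1 | * Expr Factor1 | Term Factor Factor Factor1 | Term Factor Factor1; Term ::= id + | Factor id Factor | id; Expr1 ::= id Expr1 | ( ( Expr1 | ε; Factor1 ::= + Factor1 | ε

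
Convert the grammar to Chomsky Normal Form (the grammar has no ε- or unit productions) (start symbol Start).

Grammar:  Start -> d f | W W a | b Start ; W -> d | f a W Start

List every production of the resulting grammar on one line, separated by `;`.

Introduce a nonterminal for each terminal appearing in a rule of length ≥ 2: X1 → d, X2 → f, X3 → a, X4 → b.
Binarize each right-hand side of length ≥ 3 by chaining fresh nonterminals (Y1, Y2, …): affected rules were Start → W W X3; W → X2 X3 W Start.

Start -> X1 X2 | W Y1 | X4 Start; W -> d | X2 Y2; X1 -> d; X2 -> f; X3 -> a; X4 -> b; Y1 -> W X3; Y2 -> X3 Y3; Y3 -> W Start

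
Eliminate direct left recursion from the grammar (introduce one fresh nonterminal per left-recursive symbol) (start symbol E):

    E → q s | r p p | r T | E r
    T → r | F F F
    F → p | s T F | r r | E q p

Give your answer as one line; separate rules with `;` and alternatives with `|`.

E → q s E' | r p p E' | r T E'; T → r | F F F; F → p | s T F | r r | E q p; E' → r E' | ε

E is directly left-recursive.
For E: α = {r}, β = {q s, r p p, r T}. Rewrite as E → β E' and E' → α E' | ε.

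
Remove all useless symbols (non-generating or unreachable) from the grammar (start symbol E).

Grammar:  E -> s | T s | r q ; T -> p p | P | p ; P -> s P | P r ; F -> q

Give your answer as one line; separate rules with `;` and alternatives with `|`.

E -> s | T s | r q; T -> p p | p

Generating nonterminals: {E, F, T}.
Reachable from E after that: {E, T}.
Removed useless symbols: {F, P} and every production mentioning them.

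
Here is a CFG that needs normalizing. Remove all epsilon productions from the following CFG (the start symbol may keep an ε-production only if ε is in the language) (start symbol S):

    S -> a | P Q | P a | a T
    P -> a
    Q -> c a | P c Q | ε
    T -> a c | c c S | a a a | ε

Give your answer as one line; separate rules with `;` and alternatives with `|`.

Nullable set = {Q, T}.
ε ∉ L(G), so no ε-production is kept.
For each production, add variants omitting each subset of nullable occurrences: S → P Q gives P Q | P. Q → P c Q gives P c Q | P c.

S -> a | P Q | P | P a | a T; P -> a; Q -> c a | P c Q | P c; T -> a c | c c S | a a a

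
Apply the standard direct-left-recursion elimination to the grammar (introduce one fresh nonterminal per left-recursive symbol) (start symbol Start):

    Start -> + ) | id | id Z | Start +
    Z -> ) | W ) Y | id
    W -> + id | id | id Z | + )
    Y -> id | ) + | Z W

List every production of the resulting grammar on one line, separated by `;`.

Start -> + ) Start1 | id Start1 | id Z Start1; Z -> ) | W ) Y | id; W -> + id | id | id Z | + ); Y -> id | ) + | Z W; Start1 -> + Start1 | ε

Directly left-recursive nonterminal: Start.
For Start: α = {+}, β = {+ ), id, id Z}. Rewrite as Start → β Start1 and Start1 → α Start1 | ε.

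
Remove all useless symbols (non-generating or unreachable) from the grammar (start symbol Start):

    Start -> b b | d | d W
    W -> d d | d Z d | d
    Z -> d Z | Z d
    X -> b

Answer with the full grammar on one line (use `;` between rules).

Start -> b b | d | d W; W -> d d | d

Generating nonterminals: {Start, W, X}.
Reachable from Start after that: {Start, W}.
Removed useless symbols: {X, Z} and every production mentioning them.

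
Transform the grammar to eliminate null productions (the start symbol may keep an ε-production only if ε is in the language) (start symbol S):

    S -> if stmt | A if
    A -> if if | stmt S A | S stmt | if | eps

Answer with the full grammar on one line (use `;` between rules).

S -> if stmt | A if | if; A -> if if | stmt S A | stmt S | S stmt | if

The nullable symbols are {A}.
ε ∉ L(G), so no ε-production is kept.
For each production, add variants omitting each subset of nullable occurrences: S → A if gives A if | if. A → stmt S A gives stmt S A | stmt S.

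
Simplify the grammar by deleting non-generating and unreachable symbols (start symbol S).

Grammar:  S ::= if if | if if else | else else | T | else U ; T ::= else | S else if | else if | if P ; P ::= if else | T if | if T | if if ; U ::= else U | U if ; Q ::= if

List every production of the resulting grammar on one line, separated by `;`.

S ::= if if | if if else | else else | T; T ::= else | S else if | else if | if P; P ::= if else | T if | if T | if if

Generating nonterminals: {P, Q, S, T}.
Reachable from S after that: {P, S, T}.
Removed useless symbols: {Q, U} and every production mentioning them.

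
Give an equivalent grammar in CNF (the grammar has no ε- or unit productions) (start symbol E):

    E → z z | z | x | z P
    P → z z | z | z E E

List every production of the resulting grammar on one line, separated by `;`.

Introduce a nonterminal for each terminal appearing in a rule of length ≥ 2: X1 → z.
Binarize each right-hand side of length ≥ 3 by chaining fresh nonterminals (Y1, Y2, …): affected rules were P → X1 E E.

E → X1 X1 | z | x | X1 P; P → X1 X1 | z | X1 Y1; X1 → z; Y1 → E E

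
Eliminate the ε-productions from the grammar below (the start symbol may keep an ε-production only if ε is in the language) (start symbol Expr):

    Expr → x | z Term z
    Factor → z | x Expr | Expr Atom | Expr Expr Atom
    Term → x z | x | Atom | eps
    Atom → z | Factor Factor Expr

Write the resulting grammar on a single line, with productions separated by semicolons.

The nullable symbols are {Term}.
ε ∉ L(G), so no ε-production is kept.
For each production, add variants omitting each subset of nullable occurrences: Expr → z Term z gives z Term z | z z.

Expr → x | z Term z | z z; Factor → z | x Expr | Expr Atom | Expr Expr Atom; Term → x z | x | Atom; Atom → z | Factor Factor Expr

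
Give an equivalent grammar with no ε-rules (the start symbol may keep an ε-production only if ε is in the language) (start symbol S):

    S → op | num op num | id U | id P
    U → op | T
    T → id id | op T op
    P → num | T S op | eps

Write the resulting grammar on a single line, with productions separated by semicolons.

Nullable set = {P}.
ε ∉ L(G), so no ε-production is kept.
For each production, add variants omitting each subset of nullable occurrences: S → id P gives id P | id.

S → op | num op num | id U | id P | id; U → op | T; T → id id | op T op; P → num | T S op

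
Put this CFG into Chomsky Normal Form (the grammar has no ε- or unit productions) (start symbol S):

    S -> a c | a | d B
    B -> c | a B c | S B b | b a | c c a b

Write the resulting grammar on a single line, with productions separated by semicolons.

S -> X1 X2 | a | X3 B; B -> c | X1 Y1 | S Y2 | X4 X1 | X2 Y3; X1 -> a; X2 -> c; X3 -> d; X4 -> b; Y1 -> B X2; Y2 -> B X4; Y3 -> X2 Y4; Y4 -> X1 X4

Introduce a nonterminal for each terminal appearing in a rule of length ≥ 2: X1 → a, X2 → c, X3 → d, X4 → b.
Binarize each right-hand side of length ≥ 3 by chaining fresh nonterminals (Y1, Y2, …): affected rules were B → X1 B X2; B → S B X4; B → X2 X2 X1 X4.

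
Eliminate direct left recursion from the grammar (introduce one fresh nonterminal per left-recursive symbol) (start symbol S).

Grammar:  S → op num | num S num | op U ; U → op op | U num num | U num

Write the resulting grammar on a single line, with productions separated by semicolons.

Directly left-recursive nonterminal: U.
For U: α = {num num, num}, β = {op op}. Rewrite as U → β U' and U' → α U' | ε.

S → op num | num S num | op U; U → op op U'; U' → num num U' | num U' | epsilon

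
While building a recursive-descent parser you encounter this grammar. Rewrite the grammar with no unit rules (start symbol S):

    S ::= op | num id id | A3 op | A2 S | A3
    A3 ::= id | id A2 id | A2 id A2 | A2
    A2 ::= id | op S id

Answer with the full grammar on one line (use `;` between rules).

Unit pairs: A3 ⇒* {A2}; S ⇒* {A2, A3}.
For every A with A ⇒* B via unit rules, add B's non-unit alternatives to A; then delete every rule of the form X → Y.

S ::= id | op S id | op | num id id | A3 op | A2 S | id A2 id | A2 id A2; A3 ::= id | op S id | id A2 id | A2 id A2; A2 ::= id | op S id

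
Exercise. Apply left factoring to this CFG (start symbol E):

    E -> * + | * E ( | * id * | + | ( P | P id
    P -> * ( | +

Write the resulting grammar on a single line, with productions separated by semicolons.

E -> + | ( P | P id | * E'; P -> * ( | +; E' -> + | E ( | id *

E has alternatives sharing prefix '*': factor to E → * E' with E' → + | E ( | id *.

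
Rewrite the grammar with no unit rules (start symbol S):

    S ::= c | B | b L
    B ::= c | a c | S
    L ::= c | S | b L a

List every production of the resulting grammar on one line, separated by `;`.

Unit pairs: B ⇒* {S}; L ⇒* {B, S}; S ⇒* {B}.
For every A with A ⇒* B via unit rules, add B's non-unit alternatives to A; then delete every rule of the form X → Y.

S ::= c | a c | b L; B ::= c | a c | b L; L ::= c | b L a | a c | b L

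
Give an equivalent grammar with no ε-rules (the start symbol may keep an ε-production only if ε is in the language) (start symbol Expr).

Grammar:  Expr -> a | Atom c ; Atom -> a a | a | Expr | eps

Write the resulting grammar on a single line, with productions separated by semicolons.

Nullable nonterminals: {Atom}.
ε ∉ L(G), so no ε-production is kept.
For each production, add variants omitting each subset of nullable occurrences: Expr → Atom c gives Atom c | c.

Expr -> a | Atom c | c; Atom -> a a | a | Expr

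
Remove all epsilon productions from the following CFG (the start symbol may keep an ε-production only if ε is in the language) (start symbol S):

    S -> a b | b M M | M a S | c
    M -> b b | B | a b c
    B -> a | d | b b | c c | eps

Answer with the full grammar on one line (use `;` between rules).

Nullable set = {B, M}.
ε ∉ L(G), so no ε-production is kept.
For each production, add variants omitting each subset of nullable occurrences: S → b M M gives b M M | b M | b. S → M a S gives M a S | a S.

S -> a b | b M M | b M | b | M a S | a S | c; M -> b b | B | a b c; B -> a | d | b b | c c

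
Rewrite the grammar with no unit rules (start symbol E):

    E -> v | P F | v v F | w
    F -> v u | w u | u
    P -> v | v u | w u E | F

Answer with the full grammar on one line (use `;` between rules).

Unit pairs: P ⇒* {F}.
For each unit pair (A, B), copy every non-unit production of B to A, then drop all unit productions.

E -> v | P F | v v F | w; F -> v u | w u | u; P -> v u | w u | u | v | w u E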